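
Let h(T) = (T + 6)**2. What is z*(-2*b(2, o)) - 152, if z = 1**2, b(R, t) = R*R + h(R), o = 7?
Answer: -288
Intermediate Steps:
h(T) = (6 + T)**2
b(R, t) = R**2 + (6 + R)**2 (b(R, t) = R*R + (6 + R)**2 = R**2 + (6 + R)**2)
z = 1
z*(-2*b(2, o)) - 152 = 1*(-2*(2**2 + (6 + 2)**2)) - 152 = 1*(-2*(4 + 8**2)) - 152 = 1*(-2*(4 + 64)) - 152 = 1*(-2*68) - 152 = 1*(-136) - 152 = -136 - 152 = -288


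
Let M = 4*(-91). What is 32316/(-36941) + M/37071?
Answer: -1211432960/1369439811 ≈ -0.88462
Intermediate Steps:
M = -364
32316/(-36941) + M/37071 = 32316/(-36941) - 364/37071 = 32316*(-1/36941) - 364*1/37071 = -32316/36941 - 364/37071 = -1211432960/1369439811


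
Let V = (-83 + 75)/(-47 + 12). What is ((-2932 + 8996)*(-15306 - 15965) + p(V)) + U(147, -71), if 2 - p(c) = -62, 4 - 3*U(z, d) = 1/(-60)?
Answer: -34132910159/180 ≈ -1.8963e+8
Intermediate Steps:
V = 8/35 (V = -8/(-35) = -8*(-1/35) = 8/35 ≈ 0.22857)
U(z, d) = 241/180 (U(z, d) = 4/3 - ⅓/(-60) = 4/3 - ⅓*(-1/60) = 4/3 + 1/180 = 241/180)
p(c) = 64 (p(c) = 2 - 1*(-62) = 2 + 62 = 64)
((-2932 + 8996)*(-15306 - 15965) + p(V)) + U(147, -71) = ((-2932 + 8996)*(-15306 - 15965) + 64) + 241/180 = (6064*(-31271) + 64) + 241/180 = (-189627344 + 64) + 241/180 = -189627280 + 241/180 = -34132910159/180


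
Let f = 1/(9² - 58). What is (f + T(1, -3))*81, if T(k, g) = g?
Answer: -5508/23 ≈ -239.48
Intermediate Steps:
f = 1/23 (f = 1/(81 - 58) = 1/23 ≈ 0.043478)
(f + T(1, -3))*81 = (1/23 - 3)*81 = -68/23*81 = -5508/23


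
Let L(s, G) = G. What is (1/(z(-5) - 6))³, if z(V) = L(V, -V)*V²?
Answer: 1/1685159 ≈ 5.9342e-7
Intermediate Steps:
z(V) = -V³ (z(V) = (-V)*V² = -V³)
(1/(z(-5) - 6))³ = (1/(-1*(-5)³ - 6))³ = (1/(-1*(-125) - 6))³ = (1/(125 - 6))³ = (1/119)³ = 1/1685159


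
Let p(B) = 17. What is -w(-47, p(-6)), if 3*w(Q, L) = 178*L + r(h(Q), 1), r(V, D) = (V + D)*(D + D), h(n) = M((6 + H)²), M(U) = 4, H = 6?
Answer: -1012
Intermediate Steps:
h(n) = 4
r(V, D) = 2*D*(D + V) (r(V, D) = (D + V)*(2*D) = 2*D*(D + V))
w(Q, L) = 10/3 + 178*L/3 (w(Q, L) = (178*L + 2*1*(1 + 4))/3 = (178*L + 2*1*5)/3 = (178*L + 10)/3 = (10 + 178*L)/3 = 10/3 + 178*L/3)
-w(-47, p(-6)) = -(10/3 + (178/3)*17) = -(10/3 + 3026/3) = -1*1012 = -1012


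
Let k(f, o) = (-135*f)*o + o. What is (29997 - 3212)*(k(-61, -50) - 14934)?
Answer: -11430070190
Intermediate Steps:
k(f, o) = o - 135*f*o (k(f, o) = -135*f*o + o = o - 135*f*o)
(29997 - 3212)*(k(-61, -50) - 14934) = (29997 - 3212)*(-50*(1 - 135*(-61)) - 14934) = 26785*(-50*(1 + 8235) - 14934) = 26785*(-50*8236 - 14934) = 26785*(-411800 - 14934) = 26785*(-426734) = -11430070190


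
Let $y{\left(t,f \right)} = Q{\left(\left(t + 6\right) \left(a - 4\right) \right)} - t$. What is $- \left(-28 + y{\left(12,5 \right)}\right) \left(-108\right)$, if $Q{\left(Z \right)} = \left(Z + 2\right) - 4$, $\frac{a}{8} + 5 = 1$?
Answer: $-74520$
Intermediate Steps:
$a = -32$ ($a = -40 + 8 \cdot 1 = -40 + 8 = -32$)
$Q{\left(Z \right)} = -2 + Z$ ($Q{\left(Z \right)} = \left(2 + Z\right) - 4 = -2 + Z$)
$y{\left(t,f \right)} = -218 - 37 t$ ($y{\left(t,f \right)} = \left(-2 + \left(t + 6\right) \left(-32 - 4\right)\right) - t = \left(-2 + \left(6 + t\right) \left(-36\right)\right) - t = \left(-2 - \left(216 + 36 t\right)\right) - t = \left(-218 - 36 t\right) - t = -218 - 37 t$)
$- \left(-28 + y{\left(12,5 \right)}\right) \left(-108\right) = - \left(-28 - 662\right) \left(-108\right) = - \left(-690\right) \left(-108\right) = \left(-1\right) 74520 = -74520$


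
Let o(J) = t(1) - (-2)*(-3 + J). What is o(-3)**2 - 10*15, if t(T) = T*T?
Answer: -29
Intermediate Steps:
t(T) = T**2
o(J) = -5 + 2*J (o(J) = 1**2 - (-2)*(-3 + J) = 1 - (6 - 2*J) = 1 + (-6 + 2*J) = -5 + 2*J)
o(-3)**2 - 10*15 = (-5 + 2*(-3))**2 - 10*15 = (-5 - 6)**2 - 150 = (-11)**2 - 150 = 121 - 150 = -29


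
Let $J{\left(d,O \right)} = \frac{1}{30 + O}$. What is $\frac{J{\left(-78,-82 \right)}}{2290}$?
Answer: $- \frac{1}{119080} \approx -8.3977 \cdot 10^{-6}$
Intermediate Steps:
$\frac{J{\left(-78,-82 \right)}}{2290} = \frac{1}{\left(30 - 82\right) 2290} = \frac{1}{-52} \cdot \frac{1}{2290} = \left(- \frac{1}{52}\right) \frac{1}{2290} = - \frac{1}{119080}$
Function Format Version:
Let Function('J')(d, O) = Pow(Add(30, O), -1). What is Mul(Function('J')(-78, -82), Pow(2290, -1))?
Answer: Rational(-1, 119080) ≈ -8.3977e-6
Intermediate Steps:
Mul(Function('J')(-78, -82), Pow(2290, -1)) = Mul(Pow(Add(30, -82), -1), Pow(2290, -1)) = Mul(Pow(-52, -1), Rational(1, 2290)) = Mul(Rational(-1, 52), Rational(1, 2290)) = Rational(-1, 119080)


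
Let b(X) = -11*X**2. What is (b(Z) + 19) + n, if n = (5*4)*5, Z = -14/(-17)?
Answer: 32235/289 ≈ 111.54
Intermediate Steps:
Z = 14/17 (Z = -14*(-1/17) = 14/17 ≈ 0.82353)
n = 100 (n = 20*5 = 100)
(b(Z) + 19) + n = (-11*(14/17)**2 + 19) + 100 = (-11*196/289 + 19) + 100 = (-2156/289 + 19) + 100 = 3335/289 + 100 = 32235/289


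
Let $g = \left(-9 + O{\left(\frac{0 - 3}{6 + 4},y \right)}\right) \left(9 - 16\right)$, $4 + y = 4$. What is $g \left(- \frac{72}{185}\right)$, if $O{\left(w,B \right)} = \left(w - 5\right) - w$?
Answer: $- \frac{7056}{185} \approx -38.141$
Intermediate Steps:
$y = 0$ ($y = -4 + 4 = 0$)
$O{\left(w,B \right)} = -5$ ($O{\left(w,B \right)} = \left(w - 5\right) - w = \left(-5 + w\right) - w = -5$)
$g = 98$ ($g = \left(-9 - 5\right) \left(9 - 16\right) = \left(-14\right) \left(-7\right) = 98$)
$g \left(- \frac{72}{185}\right) = 98 \left(- \frac{72}{185}\right) = - \frac{7056}{185}$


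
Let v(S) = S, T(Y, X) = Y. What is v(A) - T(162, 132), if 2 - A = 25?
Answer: -185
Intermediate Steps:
A = -23 (A = 2 - 1*25 = 2 - 25 = -23)
v(A) - T(162, 132) = -23 - 1*162 = -23 - 162 = -185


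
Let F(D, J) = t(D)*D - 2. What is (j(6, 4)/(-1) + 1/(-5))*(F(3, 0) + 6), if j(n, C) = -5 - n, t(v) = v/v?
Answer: 378/5 ≈ 75.600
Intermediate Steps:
t(v) = 1
F(D, J) = -2 + D (F(D, J) = 1*D - 2 = D - 2 = -2 + D)
(j(6, 4)/(-1) + 1/(-5))*(F(3, 0) + 6) = ((-5 - 1*6)/(-1) + 1/(-5))*((-2 + 3) + 6) = ((-5 - 6)*(-1) + 1*(-⅕))*(1 + 6) = (-11*(-1) - ⅕)*7 = (11 - ⅕)*7 = (54/5)*7 = 378/5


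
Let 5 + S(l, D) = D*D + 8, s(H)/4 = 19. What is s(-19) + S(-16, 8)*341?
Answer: 22923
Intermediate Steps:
s(H) = 76 (s(H) = 4*19 = 76)
S(l, D) = 3 + D² (S(l, D) = -5 + (D*D + 8) = -5 + (D² + 8) = -5 + (8 + D²) = 3 + D²)
s(-19) + S(-16, 8)*341 = 76 + (3 + 8²)*341 = 76 + (3 + 64)*341 = 76 + 67*341 = 76 + 22847 = 22923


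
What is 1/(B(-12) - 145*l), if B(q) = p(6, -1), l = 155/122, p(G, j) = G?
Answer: -122/21743 ≈ -0.0056110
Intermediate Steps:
l = 155/122 (l = 155*(1/122) = 155/122 ≈ 1.2705)
B(q) = 6
1/(B(-12) - 145*l) = 1/(6 - 145*155/122) = 1/(6 - 22475/122) = 1/(-21743/122) = -122/21743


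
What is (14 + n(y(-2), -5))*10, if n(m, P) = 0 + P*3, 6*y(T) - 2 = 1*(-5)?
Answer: -10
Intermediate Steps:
y(T) = -½ (y(T) = ⅓ + (1*(-5))/6 = ⅓ + (⅙)*(-5) = ⅓ - ⅚ = -½)
n(m, P) = 3*P (n(m, P) = 0 + 3*P = 3*P)
(14 + n(y(-2), -5))*10 = (14 + 3*(-5))*10 = (14 - 15)*10 = -1*10 = -10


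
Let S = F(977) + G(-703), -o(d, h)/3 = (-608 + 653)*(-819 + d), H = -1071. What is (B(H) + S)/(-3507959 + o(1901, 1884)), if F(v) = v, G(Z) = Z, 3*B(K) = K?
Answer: 83/3654029 ≈ 2.2715e-5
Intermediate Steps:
B(K) = K/3
o(d, h) = 110565 - 135*d (o(d, h) = -3*(-608 + 653)*(-819 + d) = -135*(-819 + d) = -3*(-36855 + 45*d) = 110565 - 135*d)
S = 274 (S = 977 - 703 = 274)
(B(H) + S)/(-3507959 + o(1901, 1884)) = ((⅓)*(-1071) + 274)/(-3507959 + (110565 - 135*1901)) = (-357 + 274)/(-3507959 + (110565 - 256635)) = -83/(-3507959 - 146070) = -83/(-3654029) = -83*(-1/3654029) = 83/3654029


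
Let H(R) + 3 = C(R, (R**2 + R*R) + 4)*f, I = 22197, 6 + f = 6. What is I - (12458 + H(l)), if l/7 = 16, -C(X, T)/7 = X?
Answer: 9742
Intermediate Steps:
C(X, T) = -7*X
l = 112 (l = 7*16 = 112)
f = 0 (f = -6 + 6 = 0)
H(R) = -3 (H(R) = -3 - 7*R*0 = -3 + 0 = -3)
I - (12458 + H(l)) = 22197 - (12458 - 3) = 22197 - 1*12455 = 22197 - 12455 = 9742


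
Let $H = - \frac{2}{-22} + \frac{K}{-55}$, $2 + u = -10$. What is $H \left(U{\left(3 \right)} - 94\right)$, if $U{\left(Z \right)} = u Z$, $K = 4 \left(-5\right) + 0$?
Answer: $- \frac{650}{11} \approx -59.091$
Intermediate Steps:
$u = -12$ ($u = -2 - 10 = -12$)
$K = -20$ ($K = -20 + 0 = -20$)
$U{\left(Z \right)} = - 12 Z$
$H = \frac{5}{11}$ ($H = - \frac{2}{-22} - \frac{20}{-55} = \left(-2\right) \left(- \frac{1}{22}\right) - - \frac{4}{11} = \frac{1}{11} + \frac{4}{11} = \frac{5}{11} \approx 0.45455$)
$H \left(U{\left(3 \right)} - 94\right) = \frac{5 \left(\left(-12\right) 3 - 94\right)}{11} = \frac{5 \left(-36 - 94\right)}{11} = \frac{5}{11} \left(-130\right) = - \frac{650}{11}$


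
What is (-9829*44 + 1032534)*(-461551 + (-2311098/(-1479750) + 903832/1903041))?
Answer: -129985902306949156718576/469337486625 ≈ -2.7696e+11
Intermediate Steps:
(-9829*44 + 1032534)*(-461551 + (-2311098/(-1479750) + 903832/1903041)) = (-432476 + 1032534)*(-461551 + (-2311098*(-1/1479750) + 903832*(1/1903041))) = 600058*(-461551 + (385183/246625 + 903832/1903041)) = 600058*(-461551 + 955926608503/469337486625) = 600058*(-216622230362646872/469337486625) = -129985902306949156718576/469337486625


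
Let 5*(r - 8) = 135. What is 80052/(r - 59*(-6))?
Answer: 80052/389 ≈ 205.79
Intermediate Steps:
r = 35 (r = 8 + (⅕)*135 = 8 + 27 = 35)
80052/(r - 59*(-6)) = 80052/(35 - 59*(-6)) = 80052/(35 + 354) = 80052/389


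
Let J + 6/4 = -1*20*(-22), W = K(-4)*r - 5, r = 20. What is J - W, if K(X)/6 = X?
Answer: 1847/2 ≈ 923.50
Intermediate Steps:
K(X) = 6*X
W = -485 (W = (6*(-4))*20 - 5 = -24*20 - 5 = -480 - 5 = -485)
J = 877/2 (J = -3/2 - 1*20*(-22) = -3/2 - 20*(-22) = -3/2 + 440 = 877/2 ≈ 438.50)
J - W = 877/2 - 1*(-485) = 877/2 + 485 = 1847/2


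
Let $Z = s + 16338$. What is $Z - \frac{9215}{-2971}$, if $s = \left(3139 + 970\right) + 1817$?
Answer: $\frac{66155559}{2971} \approx 22267.0$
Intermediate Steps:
$s = 5926$ ($s = 4109 + 1817 = 5926$)
$Z = 22264$ ($Z = 5926 + 16338 = 22264$)
$Z - \frac{9215}{-2971} = 22264 - \frac{9215}{-2971} = 22264 - 9215 \left(- \frac{1}{2971}\right) = 22264 - - \frac{9215}{2971} = 22264 + \frac{9215}{2971} = \frac{66155559}{2971}$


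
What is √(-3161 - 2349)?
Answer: I*√5510 ≈ 74.229*I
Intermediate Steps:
√(-3161 - 2349) = √(-5510) = I*√5510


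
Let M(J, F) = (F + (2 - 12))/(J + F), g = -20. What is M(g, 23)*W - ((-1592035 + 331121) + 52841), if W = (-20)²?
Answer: 3629419/3 ≈ 1.2098e+6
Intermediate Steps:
M(J, F) = (-10 + F)/(F + J) (M(J, F) = (F - 10)/(F + J) = (-10 + F)/(F + J))
W = 400
M(g, 23)*W - ((-1592035 + 331121) + 52841) = ((-10 + 23)/(23 - 20))*400 - ((-1592035 + 331121) + 52841) = (13/3)*400 - (-1260914 + 52841) = ((⅓)*13)*400 - 1*(-1208073) = (13/3)*400 + 1208073 = 5200/3 + 1208073 = 3629419/3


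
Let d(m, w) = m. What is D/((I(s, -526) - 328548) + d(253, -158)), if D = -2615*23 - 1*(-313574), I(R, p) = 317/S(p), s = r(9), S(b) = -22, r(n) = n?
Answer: -5575438/7222807 ≈ -0.77192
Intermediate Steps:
s = 9
I(R, p) = -317/22 (I(R, p) = 317/(-22) = 317*(-1/22) = -317/22)
D = 253429 (D = -60145 + 313574 = 253429)
D/((I(s, -526) - 328548) + d(253, -158)) = 253429/((-317/22 - 328548) + 253) = 253429/(-7228373/22 + 253) = 253429/(-7222807/22) = 253429*(-22/7222807) = -5575438/7222807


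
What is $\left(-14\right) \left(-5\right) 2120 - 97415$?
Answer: $50985$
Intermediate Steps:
$\left(-14\right) \left(-5\right) 2120 - 97415 = 70 \cdot 2120 - 97415 = 148400 - 97415 = 50985$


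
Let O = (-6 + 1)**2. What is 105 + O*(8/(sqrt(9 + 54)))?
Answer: 105 + 200*sqrt(7)/21 ≈ 130.20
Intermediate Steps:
O = 25 (O = (-5)**2 = 25)
105 + O*(8/(sqrt(9 + 54))) = 105 + 25*(8/(sqrt(9 + 54))) = 105 + 25*(8/(sqrt(63))) = 105 + 25*(8/((3*sqrt(7)))) = 105 + 25*(8*(sqrt(7)/21)) = 105 + 25*(8*sqrt(7)/21) = 105 + 200*sqrt(7)/21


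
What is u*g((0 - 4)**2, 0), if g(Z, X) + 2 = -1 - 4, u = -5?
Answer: 35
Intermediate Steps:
g(Z, X) = -7 (g(Z, X) = -2 + (-1 - 4) = -2 - 5 = -7)
u*g((0 - 4)**2, 0) = -5*(-7) = 35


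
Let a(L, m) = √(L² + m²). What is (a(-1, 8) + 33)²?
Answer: (33 + √65)² ≈ 1686.1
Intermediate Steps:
(a(-1, 8) + 33)² = (√((-1)² + 8²) + 33)² = (√(1 + 64) + 33)² = (√65 + 33)² = (33 + √65)²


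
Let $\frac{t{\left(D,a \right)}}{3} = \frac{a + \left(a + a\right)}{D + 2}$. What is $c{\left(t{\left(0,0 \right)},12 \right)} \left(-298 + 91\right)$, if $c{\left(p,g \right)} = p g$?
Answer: $0$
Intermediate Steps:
$t{\left(D,a \right)} = \frac{9 a}{2 + D}$ ($t{\left(D,a \right)} = 3 \frac{a + \left(a + a\right)}{D + 2} = 3 \frac{a + 2 a}{2 + D} = 3 \frac{3 a}{2 + D} = \frac{9 a}{2 + D}$)
$c{\left(p,g \right)} = g p$
$c{\left(t{\left(0,0 \right)},12 \right)} \left(-298 + 91\right) = 12 \cdot 9 \cdot 0 \frac{1}{2 + 0} \left(-298 + 91\right) = 12 \cdot 9 \cdot 0 \cdot \frac{1}{2} \left(-207\right) = 12 \cdot 0 \left(-207\right) = 0 \left(-207\right) = 0$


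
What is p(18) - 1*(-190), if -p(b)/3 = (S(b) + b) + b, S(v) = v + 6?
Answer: 10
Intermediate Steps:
S(v) = 6 + v
p(b) = -18 - 9*b (p(b) = -3*(((6 + b) + b) + b) = -3*((6 + 2*b) + b) = -3*(6 + 3*b) = -18 - 9*b)
p(18) - 1*(-190) = (-18 - 9*18) - 1*(-190) = (-18 - 162) + 190 = -180 + 190 = 10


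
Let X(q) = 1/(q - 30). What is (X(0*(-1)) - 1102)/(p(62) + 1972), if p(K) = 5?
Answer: -33061/59310 ≈ -0.55743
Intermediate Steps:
X(q) = 1/(-30 + q)
(X(0*(-1)) - 1102)/(p(62) + 1972) = (1/(-30 + 0*(-1)) - 1102)/(5 + 1972) = (1/(-30 + 0) - 1102)/1977 = (1/(-30) - 1102)*(1/1977) = (-1/30 - 1102)*(1/1977) = -33061/30*1/1977 = -33061/59310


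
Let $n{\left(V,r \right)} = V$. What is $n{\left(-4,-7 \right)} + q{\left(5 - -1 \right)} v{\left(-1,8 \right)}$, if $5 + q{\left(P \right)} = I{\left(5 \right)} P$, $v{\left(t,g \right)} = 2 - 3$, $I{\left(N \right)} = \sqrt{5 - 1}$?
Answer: $-11$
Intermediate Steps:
$I{\left(N \right)} = 2$ ($I{\left(N \right)} = \sqrt{4} = 2$)
$v{\left(t,g \right)} = -1$ ($v{\left(t,g \right)} = 2 - 3 = -1$)
$q{\left(P \right)} = -5 + 2 P$
$n{\left(-4,-7 \right)} + q{\left(5 - -1 \right)} v{\left(-1,8 \right)} = -4 + \left(-5 + 2 \left(5 - -1\right)\right) \left(-1\right) = -4 + \left(-5 + 2 \left(5 + 1\right)\right) \left(-1\right) = -4 + \left(-5 + 2 \cdot 6\right) \left(-1\right) = -4 + \left(-5 + 12\right) \left(-1\right) = -4 + 7 \left(-1\right) = -4 - 7 = -11$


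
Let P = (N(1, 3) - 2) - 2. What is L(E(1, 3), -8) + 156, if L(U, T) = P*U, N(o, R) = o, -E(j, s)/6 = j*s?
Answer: 210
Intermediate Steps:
E(j, s) = -6*j*s
P = -3 (P = (1 - 2) - 2 = -1 - 2 = -3)
L(U, T) = -3*U
L(E(1, 3), -8) + 156 = -(-18)*3 + 156 = -3*(-18) + 156 = 54 + 156 = 210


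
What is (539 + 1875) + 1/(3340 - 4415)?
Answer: 2595049/1075 ≈ 2414.0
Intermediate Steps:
(539 + 1875) + 1/(3340 - 4415) = 2414 + 1/(-1075) = 2414 - 1/1075 = 2595049/1075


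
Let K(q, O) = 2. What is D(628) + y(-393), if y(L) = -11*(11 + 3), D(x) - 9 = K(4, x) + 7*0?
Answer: -143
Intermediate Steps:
D(x) = 11 (D(x) = 9 + (2 + 7*0) = 9 + (2 + 0) = 9 + 2 = 11)
y(L) = -154 (y(L) = -11*14 = -154)
D(628) + y(-393) = 11 - 154 = -143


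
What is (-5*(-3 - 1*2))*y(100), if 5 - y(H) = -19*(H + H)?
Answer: 95125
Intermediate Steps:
y(H) = 5 + 38*H (y(H) = 5 - (-19)*(H + H) = 5 - (-19)*2*H = 5 - (-38)*H = 5 + 38*H)
(-5*(-3 - 1*2))*y(100) = (-5*(-3 - 1*2))*(5 + 38*100) = (-5*(-3 - 2))*(5 + 3800) = -5*(-5)*3805 = 25*3805 = 95125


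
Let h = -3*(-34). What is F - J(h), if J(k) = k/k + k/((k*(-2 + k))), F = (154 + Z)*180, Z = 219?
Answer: 6713899/100 ≈ 67139.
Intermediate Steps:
h = 102
F = 67140 (F = (154 + 219)*180 = 373*180 = 67140)
J(k) = 1 + 1/(-2 + k) (J(k) = 1 + k*(1/(k*(-2 + k))) = 1 + 1/(-2 + k))
F - J(h) = 67140 - (-1 + 102)/(-2 + 102) = 67140 - 101/100 = 6713899/100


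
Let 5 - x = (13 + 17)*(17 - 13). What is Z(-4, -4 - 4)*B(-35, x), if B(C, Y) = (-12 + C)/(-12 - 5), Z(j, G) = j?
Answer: -188/17 ≈ -11.059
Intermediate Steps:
x = -115 (x = 5 - (13 + 17)*(17 - 13) = 5 - 30*4 = 5 - 1*120 = 5 - 120 = -115)
B(C, Y) = 12/17 - C/17 (B(C, Y) = (-12 + C)/(-17) = (-12 + C)*(-1/17) = 12/17 - C/17)
Z(-4, -4 - 4)*B(-35, x) = -4*(12/17 - 1/17*(-35)) = -4*(12/17 + 35/17) = -4*47/17 = -188/17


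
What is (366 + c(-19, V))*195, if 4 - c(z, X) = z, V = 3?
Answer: 75855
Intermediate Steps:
c(z, X) = 4 - z
(366 + c(-19, V))*195 = (366 + (4 - 1*(-19)))*195 = (366 + (4 + 19))*195 = (366 + 23)*195 = 389*195 = 75855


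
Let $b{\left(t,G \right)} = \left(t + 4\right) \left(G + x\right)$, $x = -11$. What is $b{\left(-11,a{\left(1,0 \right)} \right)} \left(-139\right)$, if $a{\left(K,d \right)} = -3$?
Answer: $-13622$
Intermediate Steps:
$b{\left(t,G \right)} = \left(-11 + G\right) \left(4 + t\right)$ ($b{\left(t,G \right)} = \left(t + 4\right) \left(G - 11\right) = \left(4 + t\right) \left(-11 + G\right) = \left(-11 + G\right) \left(4 + t\right)$)
$b{\left(-11,a{\left(1,0 \right)} \right)} \left(-139\right) = \left(-44 - -121 + 4 \left(-3\right) - -33\right) \left(-139\right) = \left(-44 + 121 - 12 + 33\right) \left(-139\right) = 98 \left(-139\right) = -13622$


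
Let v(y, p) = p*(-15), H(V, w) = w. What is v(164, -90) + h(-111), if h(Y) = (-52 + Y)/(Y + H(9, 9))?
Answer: 137863/102 ≈ 1351.6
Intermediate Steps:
v(y, p) = -15*p
h(Y) = (-52 + Y)/(9 + Y) (h(Y) = (-52 + Y)/(Y + 9) = (-52 + Y)/(9 + Y))
v(164, -90) + h(-111) = -15*(-90) + (-52 - 111)/(9 - 111) = 1350 - 163/(-102) = 1350 - 1/102*(-163) = 1350 + 163/102 = 137863/102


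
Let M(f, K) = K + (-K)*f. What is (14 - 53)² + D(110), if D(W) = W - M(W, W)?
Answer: 13621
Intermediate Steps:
M(f, K) = K - K*f
D(W) = W - W*(1 - W)
(14 - 53)² + D(110) = (14 - 53)² + 110² = (-39)² + 12100 = 1521 + 12100 = 13621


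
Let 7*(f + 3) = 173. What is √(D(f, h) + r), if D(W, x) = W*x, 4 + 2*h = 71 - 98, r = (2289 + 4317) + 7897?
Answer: √694155/7 ≈ 119.02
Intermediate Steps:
f = 152/7 (f = -3 + (⅐)*173 = -3 + 173/7 = 152/7 ≈ 21.714)
r = 14503 (r = 6606 + 7897 = 14503)
h = -31/2 (h = -2 + (71 - 98)/2 = -2 + (½)*(-27) = -2 - 27/2 = -31/2 ≈ -15.500)
√(D(f, h) + r) = √((152/7)*(-31/2) + 14503) = √(-2356/7 + 14503) = √(99165/7) = √694155/7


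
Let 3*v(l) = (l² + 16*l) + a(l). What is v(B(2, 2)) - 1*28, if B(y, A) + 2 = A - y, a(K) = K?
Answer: -38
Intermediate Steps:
B(y, A) = -2 + A - y (B(y, A) = -2 + (A - y) = -2 + A - y)
v(l) = l²/3 + 17*l/3 (v(l) = ((l² + 16*l) + l)/3 = (l² + 17*l)/3 = l²/3 + 17*l/3)
v(B(2, 2)) - 1*28 = (-2 + 2 - 1*2)*(17 + (-2 + 2 - 1*2))/3 - 1*28 = (-2 + 2 - 2)*(17 + (-2 + 2 - 2))/3 - 28 = (⅓)*(-2)*(17 - 2) - 28 = (⅓)*(-2)*15 - 28 = -10 - 28 = -38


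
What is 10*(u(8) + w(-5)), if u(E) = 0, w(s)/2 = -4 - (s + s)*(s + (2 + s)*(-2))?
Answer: 120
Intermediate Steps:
w(s) = -8 - 4*s*(-4 - s) (w(s) = 2*(-4 - (s + s)*(s + (2 + s)*(-2))) = 2*(-4 - 2*s*(s + (-4 - 2*s))) = 2*(-4 - 2*s*(-4 - s)) = -8 - 4*s*(-4 - s))
10*(u(8) + w(-5)) = 10*(0 + (-8 + 4*(-5)² + 16*(-5))) = 10*(0 + (-8 + 4*25 - 80)) = 10*(0 + (-8 + 100 - 80)) = 10*(0 + 12) = 10*12 = 120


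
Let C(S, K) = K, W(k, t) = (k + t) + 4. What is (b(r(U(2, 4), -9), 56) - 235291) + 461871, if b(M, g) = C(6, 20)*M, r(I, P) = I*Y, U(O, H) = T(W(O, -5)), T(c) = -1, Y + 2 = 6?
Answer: 226500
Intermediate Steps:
Y = 4 (Y = -2 + 6 = 4)
W(k, t) = 4 + k + t
U(O, H) = -1
r(I, P) = 4*I (r(I, P) = I*4 = 4*I)
b(M, g) = 20*M
(b(r(U(2, 4), -9), 56) - 235291) + 461871 = (20*(4*(-1)) - 235291) + 461871 = (20*(-4) - 235291) + 461871 = (-80 - 235291) + 461871 = -235371 + 461871 = 226500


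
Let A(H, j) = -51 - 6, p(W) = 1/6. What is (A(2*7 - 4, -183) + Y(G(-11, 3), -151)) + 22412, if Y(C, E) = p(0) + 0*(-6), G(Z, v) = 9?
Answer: 134131/6 ≈ 22355.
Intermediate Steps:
p(W) = ⅙
Y(C, E) = ⅙ (Y(C, E) = ⅙ + 0*(-6) = ⅙ + 0 = ⅙)
A(H, j) = -57
(A(2*7 - 4, -183) + Y(G(-11, 3), -151)) + 22412 = (-57 + ⅙) + 22412 = -341/6 + 22412 = 134131/6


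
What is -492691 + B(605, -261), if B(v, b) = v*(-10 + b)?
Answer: -656646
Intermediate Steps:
-492691 + B(605, -261) = -492691 + 605*(-10 - 261) = -492691 + 605*(-271) = -492691 - 163955 = -656646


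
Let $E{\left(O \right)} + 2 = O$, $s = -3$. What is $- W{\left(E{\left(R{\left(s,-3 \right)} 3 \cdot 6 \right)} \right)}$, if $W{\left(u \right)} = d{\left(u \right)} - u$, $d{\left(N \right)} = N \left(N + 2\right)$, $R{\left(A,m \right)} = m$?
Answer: $-3080$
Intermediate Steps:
$d{\left(N \right)} = N \left(2 + N\right)$
$E{\left(O \right)} = -2 + O$
$W{\left(u \right)} = - u + u \left(2 + u\right)$ ($W{\left(u \right)} = u \left(2 + u\right) - u = - u + u \left(2 + u\right)$)
$- W{\left(E{\left(R{\left(s,-3 \right)} 3 \cdot 6 \right)} \right)} = - \left(-2 + \left(-3\right) 3 \cdot 6\right) \left(1 + \left(-2 + \left(-3\right) 3 \cdot 6\right)\right) = - \left(-2 - 54\right) \left(1 - 56\right) = - \left(-56\right) \left(1 - 56\right) = - \left(-56\right) \left(-55\right) = \left(-1\right) 3080 = -3080$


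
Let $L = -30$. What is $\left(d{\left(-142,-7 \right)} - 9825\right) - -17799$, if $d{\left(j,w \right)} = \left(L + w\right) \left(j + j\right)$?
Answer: $18482$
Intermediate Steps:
$d{\left(j,w \right)} = 2 j \left(-30 + w\right)$ ($d{\left(j,w \right)} = \left(-30 + w\right) \left(j + j\right) = \left(-30 + w\right) 2 j = 2 j \left(-30 + w\right)$)
$\left(d{\left(-142,-7 \right)} - 9825\right) - -17799 = \left(2 \left(-142\right) \left(-30 - 7\right) - 9825\right) - -17799 = \left(2 \left(-142\right) \left(-37\right) - 9825\right) + 17799 = \left(10508 - 9825\right) + 17799 = 683 + 17799 = 18482$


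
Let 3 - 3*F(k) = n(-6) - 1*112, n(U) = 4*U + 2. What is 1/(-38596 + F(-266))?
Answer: -3/115651 ≈ -2.5940e-5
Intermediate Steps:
n(U) = 2 + 4*U
F(k) = 137/3 (F(k) = 1 - ((2 + 4*(-6)) - 1*112)/3 = 1 - ((2 - 24) - 112)/3 = 1 - (-22 - 112)/3 = 1 - ⅓*(-134) = 1 + 134/3 = 137/3)
1/(-38596 + F(-266)) = 1/(-38596 + 137/3) = 1/(-115651/3) = -3/115651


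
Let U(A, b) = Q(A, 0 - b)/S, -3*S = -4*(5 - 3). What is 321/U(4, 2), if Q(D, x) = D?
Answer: 214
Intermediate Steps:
S = 8/3 (S = -(-4)*(5 - 3)/3 = -(-4)*2/3 = -⅓*(-8) = 8/3 ≈ 2.6667)
U(A, b) = 3*A/8 (U(A, b) = A/(8/3) = A*(3/8) = 3*A/8)
321/U(4, 2) = 321/(((3/8)*4)) = 321/(3/2) = 321*(⅔) = 214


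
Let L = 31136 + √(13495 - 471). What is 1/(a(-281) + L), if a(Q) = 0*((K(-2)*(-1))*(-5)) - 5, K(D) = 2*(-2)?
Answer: 31131/969126137 - 4*√814/969126137 ≈ 3.2005e-5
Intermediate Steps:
K(D) = -4
L = 31136 + 4*√814 (L = 31136 + √13024 = 31136 + 4*√814 ≈ 31250.)
a(Q) = -5 (a(Q) = 0*(-4*(-1)*(-5)) - 5 = 0*(4*(-5)) - 5 = 0*(-20) - 5 = 0 - 5 = -5)
1/(a(-281) + L) = 1/(-5 + (31136 + 4*√814)) = 1/(31131 + 4*√814)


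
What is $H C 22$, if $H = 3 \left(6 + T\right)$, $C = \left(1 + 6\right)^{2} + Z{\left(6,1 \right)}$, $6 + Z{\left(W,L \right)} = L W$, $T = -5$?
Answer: $3234$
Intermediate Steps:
$Z{\left(W,L \right)} = -6 + L W$
$C = 49$ ($C = \left(1 + 6\right)^{2} + \left(-6 + 1 \cdot 6\right) = 7^{2} + \left(-6 + 6\right) = 49 + 0 = 49$)
$H = 3$ ($H = 3 \left(6 - 5\right) = 3 \cdot 1 = 3$)
$H C 22 = 3 \cdot 49 \cdot 22 = 147 \cdot 22 = 3234$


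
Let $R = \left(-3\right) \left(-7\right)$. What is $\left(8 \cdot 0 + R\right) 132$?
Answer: $2772$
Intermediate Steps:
$R = 21$
$\left(8 \cdot 0 + R\right) 132 = \left(8 \cdot 0 + 21\right) 132 = \left(0 + 21\right) 132 = 21 \cdot 132 = 2772$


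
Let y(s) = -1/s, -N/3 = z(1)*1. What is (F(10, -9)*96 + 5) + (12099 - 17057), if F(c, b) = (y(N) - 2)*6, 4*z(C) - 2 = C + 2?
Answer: -29757/5 ≈ -5951.4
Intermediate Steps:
z(C) = 1 + C/4 (z(C) = ½ + (C + 2)/4 = ½ + (2 + C)/4 = ½ + (½ + C/4) = 1 + C/4)
N = -15/4 (N = -3*(1 + (¼)*1) = -3*(1 + ¼) = -15/4 ≈ -3.7500)
F(c, b) = -52/5 (F(c, b) = (-1/(-15/4) - 2)*6 = (-1*(-4/15) - 2)*6 = (4/15 - 2)*6 = -26/15*6 = -52/5)
(F(10, -9)*96 + 5) + (12099 - 17057) = (-52/5*96 + 5) + (12099 - 17057) = (-4992/5 + 5) - 4958 = -4967/5 - 4958 = -29757/5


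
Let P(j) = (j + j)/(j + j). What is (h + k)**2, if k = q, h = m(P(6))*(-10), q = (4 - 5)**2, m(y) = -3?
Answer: 961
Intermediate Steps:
P(j) = 1 (P(j) = (2*j)/((2*j)) = (2*j)*(1/(2*j)) = 1)
q = 1 (q = (-1)**2 = 1)
h = 30 (h = -3*(-10) = 30)
k = 1
(h + k)**2 = (30 + 1)**2 = 31**2 = 961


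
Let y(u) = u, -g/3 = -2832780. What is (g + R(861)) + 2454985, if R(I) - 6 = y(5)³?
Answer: 10953456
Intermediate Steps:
g = 8498340 (g = -3*(-2832780) = 8498340)
R(I) = 131 (R(I) = 6 + 5³ = 6 + 125 = 131)
(g + R(861)) + 2454985 = (8498340 + 131) + 2454985 = 8498471 + 2454985 = 10953456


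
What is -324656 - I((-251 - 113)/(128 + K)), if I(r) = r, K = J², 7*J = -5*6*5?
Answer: -2335246149/7193 ≈ -3.2466e+5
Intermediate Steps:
J = -150/7 (J = (-5*6*5)/7 = (-30*5)/7 = (⅐)*(-150) = -150/7 ≈ -21.429)
K = 22500/49 (K = (-150/7)² = 22500/49 ≈ 459.18)
-324656 - I((-251 - 113)/(128 + K)) = -324656 - (-251 - 113)/(128 + 22500/49) = -324656 - (-364)/28772/49 = -324656 - (-364)*49/28772 = -324656 - 1*(-4459/7193) = -324656 + 4459/7193 = -2335246149/7193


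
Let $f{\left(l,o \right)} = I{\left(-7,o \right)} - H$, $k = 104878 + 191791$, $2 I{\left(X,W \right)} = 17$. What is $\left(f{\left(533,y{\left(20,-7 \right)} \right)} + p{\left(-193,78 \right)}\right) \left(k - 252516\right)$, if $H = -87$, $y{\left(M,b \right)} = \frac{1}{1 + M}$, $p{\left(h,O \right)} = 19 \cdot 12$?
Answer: $\frac{28566991}{2} \approx 1.4283 \cdot 10^{7}$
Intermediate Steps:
$I{\left(X,W \right)} = \frac{17}{2}$ ($I{\left(X,W \right)} = \frac{1}{2} \cdot 17 = \frac{17}{2}$)
$p{\left(h,O \right)} = 228$
$k = 296669$
$f{\left(l,o \right)} = \frac{191}{2}$ ($f{\left(l,o \right)} = \frac{17}{2} - -87 = \frac{17}{2} + 87 = \frac{191}{2}$)
$\left(f{\left(533,y{\left(20,-7 \right)} \right)} + p{\left(-193,78 \right)}\right) \left(k - 252516\right) = \left(\frac{191}{2} + 228\right) \left(296669 - 252516\right) = \frac{647}{2} \cdot 44153 = \frac{28566991}{2}$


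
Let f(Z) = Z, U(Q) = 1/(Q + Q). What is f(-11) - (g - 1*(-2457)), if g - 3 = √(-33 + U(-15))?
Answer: -2471 - I*√29730/30 ≈ -2471.0 - 5.7475*I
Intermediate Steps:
U(Q) = 1/(2*Q)
g = 3 + I*√29730/30 (g = 3 + √(-33 + (½)/(-15)) = 3 + √(-33 + (½)*(-1/15)) = 3 + √(-33 - 1/30) = 3 + √(-991/30) = 3 + I*√29730/30 ≈ 3.0 + 5.7475*I)
f(-11) - (g - 1*(-2457)) = -11 - ((3 + I*√29730/30) - 1*(-2457)) = -11 - ((3 + I*√29730/30) + 2457) = -11 - (2460 + I*√29730/30) = -11 + (-2460 - I*√29730/30) = -2471 - I*√29730/30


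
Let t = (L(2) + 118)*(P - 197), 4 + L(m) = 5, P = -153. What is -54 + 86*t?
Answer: -3581954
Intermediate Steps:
L(m) = 1 (L(m) = -4 + 5 = 1)
t = -41650 (t = (1 + 118)*(-153 - 197) = 119*(-350) = -41650)
-54 + 86*t = -54 + 86*(-41650) = -54 - 3581900 = -3581954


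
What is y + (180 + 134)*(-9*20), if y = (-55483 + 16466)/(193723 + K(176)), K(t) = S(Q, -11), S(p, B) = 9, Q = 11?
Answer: -995433787/17612 ≈ -56520.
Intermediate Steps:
K(t) = 9
y = -3547/17612 (y = (-55483 + 16466)/(193723 + 9) = -39017/193732 = -39017*1/193732 = -3547/17612 ≈ -0.20140)
y + (180 + 134)*(-9*20) = -3547/17612 + (180 + 134)*(-9*20) = -3547/17612 + 314*(-180) = -3547/17612 - 56520 = -995433787/17612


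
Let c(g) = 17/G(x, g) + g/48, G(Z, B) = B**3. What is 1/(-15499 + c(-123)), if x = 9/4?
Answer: -29773872/461541537947 ≈ -6.4510e-5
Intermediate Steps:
x = 9/4 (x = 9*(1/4) = 9/4 ≈ 2.2500)
c(g) = 17/g**3 + g/48 (c(g) = 17/(g**3) + g/48 = 17/g**3 + g*(1/48) = 17/g**3 + g/48)
1/(-15499 + c(-123)) = 1/(-15499 + (17/(-123)**3 + (1/48)*(-123))) = 1/(-15499 + (17*(-1/1860867) - 41/16)) = 1/(-15499 + (-17/1860867 - 41/16)) = 1/(-15499 - 76295819/29773872) = 1/(-461541537947/29773872) = -29773872/461541537947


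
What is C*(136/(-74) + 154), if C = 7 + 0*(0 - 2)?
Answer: 39410/37 ≈ 1065.1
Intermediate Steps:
C = 7 (C = 7 + 0*(-2) = 7 + 0 = 7)
C*(136/(-74) + 154) = 7*(136/(-74) + 154) = 7*(136*(-1/74) + 154) = 7*(-68/37 + 154) = 7*(5630/37) = 39410/37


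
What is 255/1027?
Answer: 255/1027 ≈ 0.24830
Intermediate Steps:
255/1027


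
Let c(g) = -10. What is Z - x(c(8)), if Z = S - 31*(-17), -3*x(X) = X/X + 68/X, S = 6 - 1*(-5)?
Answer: 8041/15 ≈ 536.07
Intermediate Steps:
S = 11 (S = 6 + 5 = 11)
x(X) = -⅓ - 68/(3*X) (x(X) = -(X/X + 68/X)/3 = -(1 + 68/X)/3 = -⅓ - 68/(3*X))
Z = 538 (Z = 11 - 31*(-17) = 11 + 527 = 538)
Z - x(c(8)) = 538 - (-68 - 1*(-10))/(3*(-10)) = 538 - (-1)*(-68 + 10)/(3*10) = 538 - (-1)*(-58)/(3*10) = 538 - 1*29/15 = 538 - 29/15 = 8041/15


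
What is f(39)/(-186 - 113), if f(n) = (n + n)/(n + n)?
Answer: -1/299 ≈ -0.0033445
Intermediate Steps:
f(n) = 1 (f(n) = (2*n)/((2*n)) = (2*n)*(1/(2*n)) = 1)
f(39)/(-186 - 113) = 1/(-186 - 113) = 1/(-299) = 1*(-1/299) = -1/299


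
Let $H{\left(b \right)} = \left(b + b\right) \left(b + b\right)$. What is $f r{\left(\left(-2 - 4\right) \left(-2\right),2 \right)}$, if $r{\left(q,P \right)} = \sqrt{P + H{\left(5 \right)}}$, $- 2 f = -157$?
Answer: $\frac{157 \sqrt{102}}{2} \approx 792.81$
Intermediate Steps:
$H{\left(b \right)} = 4 b^{2}$ ($H{\left(b \right)} = 2 b 2 b = 4 b^{2}$)
$f = \frac{157}{2}$ ($f = \left(- \frac{1}{2}\right) \left(-157\right) = \frac{157}{2} \approx 78.5$)
$r{\left(q,P \right)} = \sqrt{100 + P}$ ($r{\left(q,P \right)} = \sqrt{P + 4 \cdot 5^{2}} = \sqrt{P + 4 \cdot 25} = \sqrt{P + 100} = \sqrt{100 + P}$)
$f r{\left(\left(-2 - 4\right) \left(-2\right),2 \right)} = \frac{157 \sqrt{100 + 2}}{2} = \frac{157 \sqrt{102}}{2}$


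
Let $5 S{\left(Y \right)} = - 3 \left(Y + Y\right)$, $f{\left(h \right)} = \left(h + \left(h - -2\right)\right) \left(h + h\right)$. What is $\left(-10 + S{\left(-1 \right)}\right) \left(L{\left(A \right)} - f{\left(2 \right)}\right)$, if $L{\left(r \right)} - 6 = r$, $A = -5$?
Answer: $\frac{1012}{5} \approx 202.4$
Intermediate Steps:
$L{\left(r \right)} = 6 + r$
$f{\left(h \right)} = 2 h \left(2 + 2 h\right)$ ($f{\left(h \right)} = \left(h + \left(h + 2\right)\right) 2 h = \left(h + \left(2 + h\right)\right) 2 h = \left(2 + 2 h\right) 2 h = 2 h \left(2 + 2 h\right)$)
$S{\left(Y \right)} = - \frac{6 Y}{5}$ ($S{\left(Y \right)} = \frac{\left(-3\right) \left(Y + Y\right)}{5} = \frac{\left(-3\right) 2 Y}{5} = \frac{\left(-6\right) Y}{5} = - \frac{6 Y}{5}$)
$\left(-10 + S{\left(-1 \right)}\right) \left(L{\left(A \right)} - f{\left(2 \right)}\right) = \left(-10 - - \frac{6}{5}\right) \left(\left(6 - 5\right) - 4 \cdot 2 \left(1 + 2\right)\right) = \left(-10 + \frac{6}{5}\right) \left(1 - 4 \cdot 2 \cdot 3\right) = - \frac{44 \left(1 - 24\right)}{5} = \left(- \frac{44}{5}\right) \left(-23\right) = \frac{1012}{5}$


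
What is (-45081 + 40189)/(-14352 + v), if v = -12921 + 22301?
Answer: 1223/1243 ≈ 0.98391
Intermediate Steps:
v = 9380
(-45081 + 40189)/(-14352 + v) = (-45081 + 40189)/(-14352 + 9380) = -4892/(-4972) = -4892*(-1/4972) = 1223/1243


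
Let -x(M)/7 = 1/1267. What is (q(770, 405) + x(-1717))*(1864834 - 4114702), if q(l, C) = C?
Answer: -164924323872/181 ≈ -9.1118e+8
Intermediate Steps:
x(M) = -1/181 (x(M) = -7/1267 = -7*1/1267 = -1/181)
(q(770, 405) + x(-1717))*(1864834 - 4114702) = (405 - 1/181)*(1864834 - 4114702) = (73304/181)*(-2249868) = -164924323872/181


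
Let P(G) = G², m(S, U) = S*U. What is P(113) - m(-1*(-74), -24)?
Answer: 14545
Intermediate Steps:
P(113) - m(-1*(-74), -24) = 113² - (-1*(-74))*(-24) = 12769 - 74*(-24) = 12769 - 1*(-1776) = 12769 + 1776 = 14545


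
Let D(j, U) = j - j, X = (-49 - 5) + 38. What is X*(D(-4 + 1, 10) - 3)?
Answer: 48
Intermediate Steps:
X = -16 (X = -54 + 38 = -16)
D(j, U) = 0
X*(D(-4 + 1, 10) - 3) = -16*(0 - 3) = -16*(-3) = 48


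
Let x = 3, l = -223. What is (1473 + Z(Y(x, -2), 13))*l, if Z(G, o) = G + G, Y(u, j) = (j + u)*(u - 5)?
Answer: -327587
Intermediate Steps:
Y(u, j) = (-5 + u)*(j + u) (Y(u, j) = (j + u)*(-5 + u) = (-5 + u)*(j + u))
Z(G, o) = 2*G
(1473 + Z(Y(x, -2), 13))*l = (1473 + 2*(3**2 - 5*(-2) - 5*3 - 2*3))*(-223) = (1473 + 2*(9 + 10 - 15 - 6))*(-223) = (1473 + 2*(-2))*(-223) = (1473 - 4)*(-223) = 1469*(-223) = -327587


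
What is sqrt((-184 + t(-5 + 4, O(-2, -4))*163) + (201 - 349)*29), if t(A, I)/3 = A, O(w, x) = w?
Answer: I*sqrt(4965) ≈ 70.463*I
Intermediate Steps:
t(A, I) = 3*A
sqrt((-184 + t(-5 + 4, O(-2, -4))*163) + (201 - 349)*29) = sqrt((-184 + (3*(-5 + 4))*163) + (201 - 349)*29) = sqrt((-184 + (3*(-1))*163) - 148*29) = sqrt((-184 - 3*163) - 4292) = sqrt((-184 - 489) - 4292) = sqrt(-673 - 4292) = sqrt(-4965) = I*sqrt(4965)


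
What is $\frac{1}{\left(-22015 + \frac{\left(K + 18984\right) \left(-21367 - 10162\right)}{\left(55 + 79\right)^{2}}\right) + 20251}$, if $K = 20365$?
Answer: $- \frac{17956}{1272309005} \approx -1.4113 \cdot 10^{-5}$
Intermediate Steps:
$\frac{1}{\left(-22015 + \frac{\left(K + 18984\right) \left(-21367 - 10162\right)}{\left(55 + 79\right)^{2}}\right) + 20251} = \frac{1}{\left(-22015 + \frac{\left(20365 + 18984\right) \left(-21367 - 10162\right)}{\left(55 + 79\right)^{2}}\right) + 20251} = \frac{1}{\left(-22015 + \frac{39349 \left(-31529\right)}{134^{2}}\right) + 20251} = \frac{1}{\left(-22015 - \frac{1240634621}{17956}\right) + 20251} = \frac{1}{- \frac{1635935961}{17956} + 20251} = \frac{1}{- \frac{1272309005}{17956}} = - \frac{17956}{1272309005}$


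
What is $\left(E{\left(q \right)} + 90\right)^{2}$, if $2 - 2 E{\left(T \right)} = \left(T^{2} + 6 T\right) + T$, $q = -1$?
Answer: $8836$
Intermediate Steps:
$E{\left(T \right)} = 1 - \frac{7 T}{2} - \frac{T^{2}}{2}$ ($E{\left(T \right)} = 1 - \frac{\left(T^{2} + 6 T\right) + T}{2} = 1 - \frac{T^{2} + 7 T}{2} = 1 - \left(\frac{T^{2}}{2} + \frac{7 T}{2}\right) = 1 - \frac{7 T}{2} - \frac{T^{2}}{2}$)
$\left(E{\left(q \right)} + 90\right)^{2} = \left(\left(1 - - \frac{7}{2} - \frac{\left(-1\right)^{2}}{2}\right) + 90\right)^{2} = \left(\left(1 + \frac{7}{2} - \frac{1}{2}\right) + 90\right)^{2} = \left(4 + 90\right)^{2} = 94^{2} = 8836$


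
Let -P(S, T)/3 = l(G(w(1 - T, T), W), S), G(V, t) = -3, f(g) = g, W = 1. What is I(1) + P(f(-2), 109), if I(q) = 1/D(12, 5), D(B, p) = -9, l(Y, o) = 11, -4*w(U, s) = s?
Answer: -298/9 ≈ -33.111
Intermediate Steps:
w(U, s) = -s/4
P(S, T) = -33 (P(S, T) = -3*11 = -33)
I(q) = -⅑ (I(q) = 1/(-9) = -⅑)
I(1) + P(f(-2), 109) = -⅑ - 33 = -298/9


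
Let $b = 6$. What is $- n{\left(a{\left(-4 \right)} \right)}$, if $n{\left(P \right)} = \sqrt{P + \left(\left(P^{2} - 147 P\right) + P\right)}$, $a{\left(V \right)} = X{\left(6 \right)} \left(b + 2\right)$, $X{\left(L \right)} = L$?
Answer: $- 4 i \sqrt{291} \approx - 68.235 i$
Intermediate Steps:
$a{\left(V \right)} = 48$ ($a{\left(V \right)} = 6 \left(6 + 2\right) = 6 \cdot 8 = 48$)
$n{\left(P \right)} = \sqrt{P^{2} - 145 P}$ ($n{\left(P \right)} = \sqrt{P + \left(P^{2} - 146 P\right)} = \sqrt{P^{2} - 145 P}$)
$- n{\left(a{\left(-4 \right)} \right)} = - \sqrt{48 \left(-145 + 48\right)} = - \sqrt{48 \left(-97\right)} = - \sqrt{-4656} = - 4 i \sqrt{291}$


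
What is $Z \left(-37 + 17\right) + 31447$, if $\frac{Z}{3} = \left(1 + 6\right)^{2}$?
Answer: $28507$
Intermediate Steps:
$Z = 147$ ($Z = 3 \left(1 + 6\right)^{2} = 3 \cdot 7^{2} = 3 \cdot 49 = 147$)
$Z \left(-37 + 17\right) + 31447 = 147 \left(-37 + 17\right) + 31447 = 147 \left(-20\right) + 31447 = -2940 + 31447 = 28507$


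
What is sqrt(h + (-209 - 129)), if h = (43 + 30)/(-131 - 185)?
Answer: I*sqrt(8443599)/158 ≈ 18.391*I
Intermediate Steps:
h = -73/316 (h = 73/(-316) = 73*(-1/316) = -73/316 ≈ -0.23101)
sqrt(h + (-209 - 129)) = sqrt(-73/316 + (-209 - 129)) = sqrt(-73/316 - 338) = sqrt(-106881/316) = I*sqrt(8443599)/158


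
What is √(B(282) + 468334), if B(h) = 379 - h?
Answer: √468431 ≈ 684.42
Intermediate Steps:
√(B(282) + 468334) = √((379 - 1*282) + 468334) = √((379 - 282) + 468334) = √(97 + 468334) = √468431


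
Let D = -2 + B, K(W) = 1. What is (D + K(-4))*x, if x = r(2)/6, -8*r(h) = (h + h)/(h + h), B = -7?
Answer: 1/6 ≈ 0.16667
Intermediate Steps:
D = -9 (D = -2 - 7 = -9)
r(h) = -1/8 (r(h) = -(h + h)/(8*(h + h)) = -2*h/(8*(2*h)) = -2*h*1/(2*h)/8 = -1/8*1 = -1/8)
x = -1/48 (x = -1/8/6 = -1/8*1/6 = -1/48 ≈ -0.020833)
(D + K(-4))*x = (-9 + 1)*(-1/48) = -8*(-1/48) = 1/6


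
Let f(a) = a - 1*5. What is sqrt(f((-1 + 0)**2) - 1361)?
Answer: I*sqrt(1365) ≈ 36.946*I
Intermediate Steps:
f(a) = -5 + a (f(a) = a - 5 = -5 + a)
sqrt(f((-1 + 0)**2) - 1361) = sqrt((-5 + (-1 + 0)**2) - 1361) = sqrt((-5 + (-1)**2) - 1361) = sqrt((-5 + 1) - 1361) = sqrt(-4 - 1361) = sqrt(-1365) = I*sqrt(1365)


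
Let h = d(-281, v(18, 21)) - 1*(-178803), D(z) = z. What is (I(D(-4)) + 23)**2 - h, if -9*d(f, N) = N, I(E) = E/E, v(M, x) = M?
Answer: -178225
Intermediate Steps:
I(E) = 1
d(f, N) = -N/9
h = 178801 (h = -1/9*18 - 1*(-178803) = -2 + 178803 = 178801)
(I(D(-4)) + 23)**2 - h = (1 + 23)**2 - 1*178801 = 24**2 - 178801 = 576 - 178801 = -178225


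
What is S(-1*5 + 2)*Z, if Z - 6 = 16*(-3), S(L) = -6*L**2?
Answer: 2268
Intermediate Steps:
Z = -42 (Z = 6 + 16*(-3) = 6 - 48 = -42)
S(-1*5 + 2)*Z = -6*(-1*5 + 2)**2*(-42) = -6*(-5 + 2)**2*(-42) = -6*(-3)**2*(-42) = -6*9*(-42) = -54*(-42) = 2268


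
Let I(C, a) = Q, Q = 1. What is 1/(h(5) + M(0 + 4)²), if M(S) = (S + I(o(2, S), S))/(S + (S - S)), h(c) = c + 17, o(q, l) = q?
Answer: 16/377 ≈ 0.042440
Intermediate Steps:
h(c) = 17 + c
I(C, a) = 1
M(S) = (1 + S)/S (M(S) = (S + 1)/(S + (S - S)) = (1 + S)/(S + 0) = (1 + S)/S)
1/(h(5) + M(0 + 4)²) = 1/((17 + 5) + ((1 + (0 + 4))/(0 + 4))²) = 1/(22 + ((1 + 4)/4)²) = 1/(22 + ((¼)*5)²) = 1/(22 + (5/4)²) = 1/(22 + 25/16) = 1/(377/16) = 16/377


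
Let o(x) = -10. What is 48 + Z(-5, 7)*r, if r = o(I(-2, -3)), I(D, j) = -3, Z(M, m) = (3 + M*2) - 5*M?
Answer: -132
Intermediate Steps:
Z(M, m) = 3 - 3*M (Z(M, m) = (3 + 2*M) - 5*M = 3 - 3*M)
r = -10
48 + Z(-5, 7)*r = 48 + (3 - 3*(-5))*(-10) = 48 + (3 + 15)*(-10) = 48 + 18*(-10) = 48 - 180 = -132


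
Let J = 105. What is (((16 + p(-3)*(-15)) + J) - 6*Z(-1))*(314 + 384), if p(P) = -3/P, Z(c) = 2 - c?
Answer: 61424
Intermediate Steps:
(((16 + p(-3)*(-15)) + J) - 6*Z(-1))*(314 + 384) = (((16 - 3/(-3)*(-15)) + 105) - 6*(2 - 1*(-1)))*(314 + 384) = (((16 - 3*(-⅓)*(-15)) + 105) - 6*(2 + 1))*698 = (((16 + 1*(-15)) + 105) - 6*3)*698 = (((16 - 15) + 105) - 18)*698 = ((1 + 105) - 18)*698 = (106 - 18)*698 = 88*698 = 61424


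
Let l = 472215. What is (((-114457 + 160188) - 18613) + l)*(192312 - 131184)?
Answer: 30523227624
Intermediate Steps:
(((-114457 + 160188) - 18613) + l)*(192312 - 131184) = (((-114457 + 160188) - 18613) + 472215)*(192312 - 131184) = ((45731 - 18613) + 472215)*61128 = (27118 + 472215)*61128 = 499333*61128 = 30523227624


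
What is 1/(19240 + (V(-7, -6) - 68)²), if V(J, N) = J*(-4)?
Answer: 1/20840 ≈ 4.7985e-5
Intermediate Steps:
V(J, N) = -4*J
1/(19240 + (V(-7, -6) - 68)²) = 1/(19240 + (-4*(-7) - 68)²) = 1/(19240 + (28 - 68)²) = 1/(19240 + (-40)²) = 1/(19240 + 1600) = 1/20840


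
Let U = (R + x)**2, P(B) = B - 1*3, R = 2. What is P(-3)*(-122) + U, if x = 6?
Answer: 796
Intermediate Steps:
P(B) = -3 + B (P(B) = B - 3 = -3 + B)
U = 64 (U = (2 + 6)**2 = 8**2 = 64)
P(-3)*(-122) + U = (-3 - 3)*(-122) + 64 = -6*(-122) + 64 = 732 + 64 = 796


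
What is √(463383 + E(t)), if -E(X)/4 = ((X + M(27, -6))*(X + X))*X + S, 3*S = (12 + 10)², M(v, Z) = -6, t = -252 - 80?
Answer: √2686575903/3 ≈ 17277.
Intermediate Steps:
t = -332
S = 484/3 (S = (12 + 10)²/3 = (⅓)*22² = (⅓)*484 = 484/3 ≈ 161.33)
E(X) = -1936/3 - 8*X²*(-6 + X) (E(X) = -4*(((X - 6)*(X + X))*X + 484/3) = -4*(((-6 + X)*(2*X))*X + 484/3) = -4*((2*X*(-6 + X))*X + 484/3) = -4*(2*X²*(-6 + X) + 484/3) = -4*(484/3 + 2*X²*(-6 + X)) = -1936/3 - 8*X²*(-6 + X))
√(463383 + E(t)) = √(463383 + (-1936/3 - 8*(-332)³ + 48*(-332)²)) = √(463383 + (-1936/3 - 8*(-36594368) + 48*110224)) = √(463383 + (-1936/3 + 292754944 + 5290752)) = √(463383 + 894135152/3) = √(895525301/3) = √2686575903/3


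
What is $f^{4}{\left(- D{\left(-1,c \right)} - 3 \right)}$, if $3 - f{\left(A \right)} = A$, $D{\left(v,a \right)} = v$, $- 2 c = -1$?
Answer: $625$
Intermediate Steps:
$c = \frac{1}{2}$ ($c = \left(- \frac{1}{2}\right) \left(-1\right) = \frac{1}{2} \approx 0.5$)
$f{\left(A \right)} = 3 - A$
$f^{4}{\left(- D{\left(-1,c \right)} - 3 \right)} = \left(3 - \left(\left(-1\right) \left(-1\right) - 3\right)\right)^{4} = \left(3 - \left(1 - 3\right)\right)^{4} = \left(3 - -2\right)^{4} = \left(3 + 2\right)^{4} = 5^{4} = 625$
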